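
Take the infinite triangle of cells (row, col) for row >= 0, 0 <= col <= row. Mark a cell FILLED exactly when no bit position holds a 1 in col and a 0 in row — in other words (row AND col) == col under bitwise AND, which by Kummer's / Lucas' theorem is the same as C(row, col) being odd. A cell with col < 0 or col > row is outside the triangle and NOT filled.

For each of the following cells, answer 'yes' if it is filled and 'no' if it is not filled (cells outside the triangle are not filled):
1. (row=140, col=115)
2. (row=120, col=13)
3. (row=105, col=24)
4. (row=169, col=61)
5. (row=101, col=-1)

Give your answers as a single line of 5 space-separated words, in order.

Answer: no no no no no

Derivation:
(140,115): row=0b10001100, col=0b1110011, row AND col = 0b0 = 0; 0 != 115 -> empty
(120,13): row=0b1111000, col=0b1101, row AND col = 0b1000 = 8; 8 != 13 -> empty
(105,24): row=0b1101001, col=0b11000, row AND col = 0b1000 = 8; 8 != 24 -> empty
(169,61): row=0b10101001, col=0b111101, row AND col = 0b101001 = 41; 41 != 61 -> empty
(101,-1): col outside [0, 101] -> not filled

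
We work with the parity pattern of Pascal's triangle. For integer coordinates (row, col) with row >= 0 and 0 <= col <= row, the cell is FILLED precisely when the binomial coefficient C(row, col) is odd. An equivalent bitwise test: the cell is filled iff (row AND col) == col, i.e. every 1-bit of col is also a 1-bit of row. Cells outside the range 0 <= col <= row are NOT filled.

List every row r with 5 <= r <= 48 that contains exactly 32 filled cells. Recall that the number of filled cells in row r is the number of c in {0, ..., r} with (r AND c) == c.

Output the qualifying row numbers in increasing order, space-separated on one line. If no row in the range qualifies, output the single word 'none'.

Answer: 31 47

Derivation:
Row r has 2^popcount(r) filled cells, so we need popcount(r) = log2(32) = 5.
Scan r = 5..48 and keep those with exactly 5 one-bits:
r=5=101 popcount=2 -> skip
r=6=110 popcount=2 -> skip
r=7=111 popcount=3 -> skip
r=8=1000 popcount=1 -> skip
r=9=1001 popcount=2 -> skip
r=10=1010 popcount=2 -> skip
r=11=1011 popcount=3 -> skip
r=12=1100 popcount=2 -> skip
r=13=1101 popcount=3 -> skip
r=14=1110 popcount=3 -> skip
r=15=1111 popcount=4 -> skip
r=16=10000 popcount=1 -> skip
r=17=10001 popcount=2 -> skip
r=18=10010 popcount=2 -> skip
r=19=10011 popcount=3 -> skip
r=20=10100 popcount=2 -> skip
r=21=10101 popcount=3 -> skip
r=22=10110 popcount=3 -> skip
r=23=10111 popcount=4 -> skip
r=24=11000 popcount=2 -> skip
r=25=11001 popcount=3 -> skip
r=26=11010 popcount=3 -> skip
r=27=11011 popcount=4 -> skip
r=28=11100 popcount=3 -> skip
r=29=11101 popcount=4 -> skip
r=30=11110 popcount=4 -> skip
r=31=11111 popcount=5 -> KEEP
r=32=100000 popcount=1 -> skip
r=33=100001 popcount=2 -> skip
r=34=100010 popcount=2 -> skip
r=35=100011 popcount=3 -> skip
r=36=100100 popcount=2 -> skip
r=37=100101 popcount=3 -> skip
r=38=100110 popcount=3 -> skip
r=39=100111 popcount=4 -> skip
r=40=101000 popcount=2 -> skip
r=41=101001 popcount=3 -> skip
r=42=101010 popcount=3 -> skip
r=43=101011 popcount=4 -> skip
r=44=101100 popcount=3 -> skip
r=45=101101 popcount=4 -> skip
r=46=101110 popcount=4 -> skip
r=47=101111 popcount=5 -> KEEP
r=48=110000 popcount=2 -> skip
Kept rows: 31 47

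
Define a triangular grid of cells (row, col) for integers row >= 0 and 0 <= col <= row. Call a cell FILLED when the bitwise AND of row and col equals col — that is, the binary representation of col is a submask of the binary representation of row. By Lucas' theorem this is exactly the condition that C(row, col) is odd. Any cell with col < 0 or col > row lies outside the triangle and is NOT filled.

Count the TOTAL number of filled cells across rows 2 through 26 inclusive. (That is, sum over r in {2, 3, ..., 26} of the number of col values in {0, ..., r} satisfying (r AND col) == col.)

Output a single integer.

r2=10 pc1: +2 =2
r3=11 pc2: +4 =6
r4=100 pc1: +2 =8
r5=101 pc2: +4 =12
r6=110 pc2: +4 =16
r7=111 pc3: +8 =24
r8=1000 pc1: +2 =26
r9=1001 pc2: +4 =30
r10=1010 pc2: +4 =34
r11=1011 pc3: +8 =42
r12=1100 pc2: +4 =46
r13=1101 pc3: +8 =54
r14=1110 pc3: +8 =62
r15=1111 pc4: +16 =78
r16=10000 pc1: +2 =80
r17=10001 pc2: +4 =84
r18=10010 pc2: +4 =88
r19=10011 pc3: +8 =96
r20=10100 pc2: +4 =100
r21=10101 pc3: +8 =108
r22=10110 pc3: +8 =116
r23=10111 pc4: +16 =132
r24=11000 pc2: +4 =136
r25=11001 pc3: +8 =144
r26=11010 pc3: +8 =152

Answer: 152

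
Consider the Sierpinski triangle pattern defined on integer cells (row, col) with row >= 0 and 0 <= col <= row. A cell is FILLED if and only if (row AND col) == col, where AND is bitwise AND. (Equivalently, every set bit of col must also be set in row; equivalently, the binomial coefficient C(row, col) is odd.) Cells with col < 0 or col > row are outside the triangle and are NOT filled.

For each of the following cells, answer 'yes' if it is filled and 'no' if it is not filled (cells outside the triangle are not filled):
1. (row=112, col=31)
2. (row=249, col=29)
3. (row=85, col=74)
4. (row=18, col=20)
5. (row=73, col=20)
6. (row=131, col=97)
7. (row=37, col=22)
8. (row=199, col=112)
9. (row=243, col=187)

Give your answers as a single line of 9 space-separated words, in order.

Answer: no no no no no no no no no

Derivation:
(112,31): row=0b1110000, col=0b11111, row AND col = 0b10000 = 16; 16 != 31 -> empty
(249,29): row=0b11111001, col=0b11101, row AND col = 0b11001 = 25; 25 != 29 -> empty
(85,74): row=0b1010101, col=0b1001010, row AND col = 0b1000000 = 64; 64 != 74 -> empty
(18,20): col outside [0, 18] -> not filled
(73,20): row=0b1001001, col=0b10100, row AND col = 0b0 = 0; 0 != 20 -> empty
(131,97): row=0b10000011, col=0b1100001, row AND col = 0b1 = 1; 1 != 97 -> empty
(37,22): row=0b100101, col=0b10110, row AND col = 0b100 = 4; 4 != 22 -> empty
(199,112): row=0b11000111, col=0b1110000, row AND col = 0b1000000 = 64; 64 != 112 -> empty
(243,187): row=0b11110011, col=0b10111011, row AND col = 0b10110011 = 179; 179 != 187 -> empty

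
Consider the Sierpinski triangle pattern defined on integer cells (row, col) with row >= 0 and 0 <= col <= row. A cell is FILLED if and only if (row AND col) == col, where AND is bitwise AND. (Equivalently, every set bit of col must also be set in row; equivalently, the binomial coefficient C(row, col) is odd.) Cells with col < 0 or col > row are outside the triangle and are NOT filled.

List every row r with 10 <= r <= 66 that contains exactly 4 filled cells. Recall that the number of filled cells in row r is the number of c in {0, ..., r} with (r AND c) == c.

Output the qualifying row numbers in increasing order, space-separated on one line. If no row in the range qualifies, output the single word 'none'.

Answer: 10 12 17 18 20 24 33 34 36 40 48 65 66

Derivation:
Row r has 2^popcount(r) filled cells, so we need popcount(r) = log2(4) = 2.
Scan r = 10..66 and keep those with exactly 2 one-bits:
r=10=1010 popcount=2 -> KEEP
r=11=1011 popcount=3 -> skip
r=12=1100 popcount=2 -> KEEP
r=13=1101 popcount=3 -> skip
r=14=1110 popcount=3 -> skip
r=15=1111 popcount=4 -> skip
r=16=10000 popcount=1 -> skip
r=17=10001 popcount=2 -> KEEP
r=18=10010 popcount=2 -> KEEP
r=19=10011 popcount=3 -> skip
r=20=10100 popcount=2 -> KEEP
r=21=10101 popcount=3 -> skip
r=22=10110 popcount=3 -> skip
r=23=10111 popcount=4 -> skip
r=24=11000 popcount=2 -> KEEP
r=25=11001 popcount=3 -> skip
r=26=11010 popcount=3 -> skip
r=27=11011 popcount=4 -> skip
r=28=11100 popcount=3 -> skip
r=29=11101 popcount=4 -> skip
r=30=11110 popcount=4 -> skip
r=31=11111 popcount=5 -> skip
r=32=100000 popcount=1 -> skip
r=33=100001 popcount=2 -> KEEP
r=34=100010 popcount=2 -> KEEP
r=35=100011 popcount=3 -> skip
r=36=100100 popcount=2 -> KEEP
r=37=100101 popcount=3 -> skip
r=38=100110 popcount=3 -> skip
r=39=100111 popcount=4 -> skip
r=40=101000 popcount=2 -> KEEP
r=41=101001 popcount=3 -> skip
r=42=101010 popcount=3 -> skip
r=43=101011 popcount=4 -> skip
r=44=101100 popcount=3 -> skip
r=45=101101 popcount=4 -> skip
r=46=101110 popcount=4 -> skip
r=47=101111 popcount=5 -> skip
r=48=110000 popcount=2 -> KEEP
r=49=110001 popcount=3 -> skip
r=50=110010 popcount=3 -> skip
r=51=110011 popcount=4 -> skip
r=52=110100 popcount=3 -> skip
r=53=110101 popcount=4 -> skip
r=54=110110 popcount=4 -> skip
r=55=110111 popcount=5 -> skip
r=56=111000 popcount=3 -> skip
r=57=111001 popcount=4 -> skip
r=58=111010 popcount=4 -> skip
r=59=111011 popcount=5 -> skip
r=60=111100 popcount=4 -> skip
r=61=111101 popcount=5 -> skip
r=62=111110 popcount=5 -> skip
r=63=111111 popcount=6 -> skip
r=64=1000000 popcount=1 -> skip
r=65=1000001 popcount=2 -> KEEP
r=66=1000010 popcount=2 -> KEEP
Kept rows: 10 12 17 18 20 24 33 34 36 40 48 65 66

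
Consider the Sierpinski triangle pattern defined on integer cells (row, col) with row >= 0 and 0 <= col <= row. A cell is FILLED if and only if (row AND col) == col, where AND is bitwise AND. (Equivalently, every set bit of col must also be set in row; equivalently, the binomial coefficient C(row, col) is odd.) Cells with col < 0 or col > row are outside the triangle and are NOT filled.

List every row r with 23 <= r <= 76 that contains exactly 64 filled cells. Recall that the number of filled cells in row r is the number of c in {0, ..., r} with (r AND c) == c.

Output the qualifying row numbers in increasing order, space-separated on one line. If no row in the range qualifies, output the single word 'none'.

Answer: 63

Derivation:
Row r has 2^popcount(r) filled cells, so we need popcount(r) = log2(64) = 6.
Scan r = 23..76 and keep those with exactly 6 one-bits:
r=23=10111 popcount=4 -> skip
r=24=11000 popcount=2 -> skip
r=25=11001 popcount=3 -> skip
r=26=11010 popcount=3 -> skip
r=27=11011 popcount=4 -> skip
r=28=11100 popcount=3 -> skip
r=29=11101 popcount=4 -> skip
r=30=11110 popcount=4 -> skip
r=31=11111 popcount=5 -> skip
r=32=100000 popcount=1 -> skip
r=33=100001 popcount=2 -> skip
r=34=100010 popcount=2 -> skip
r=35=100011 popcount=3 -> skip
r=36=100100 popcount=2 -> skip
r=37=100101 popcount=3 -> skip
r=38=100110 popcount=3 -> skip
r=39=100111 popcount=4 -> skip
r=40=101000 popcount=2 -> skip
r=41=101001 popcount=3 -> skip
r=42=101010 popcount=3 -> skip
r=43=101011 popcount=4 -> skip
r=44=101100 popcount=3 -> skip
r=45=101101 popcount=4 -> skip
r=46=101110 popcount=4 -> skip
r=47=101111 popcount=5 -> skip
r=48=110000 popcount=2 -> skip
r=49=110001 popcount=3 -> skip
r=50=110010 popcount=3 -> skip
r=51=110011 popcount=4 -> skip
r=52=110100 popcount=3 -> skip
r=53=110101 popcount=4 -> skip
r=54=110110 popcount=4 -> skip
r=55=110111 popcount=5 -> skip
r=56=111000 popcount=3 -> skip
r=57=111001 popcount=4 -> skip
r=58=111010 popcount=4 -> skip
r=59=111011 popcount=5 -> skip
r=60=111100 popcount=4 -> skip
r=61=111101 popcount=5 -> skip
r=62=111110 popcount=5 -> skip
r=63=111111 popcount=6 -> KEEP
r=64=1000000 popcount=1 -> skip
r=65=1000001 popcount=2 -> skip
r=66=1000010 popcount=2 -> skip
r=67=1000011 popcount=3 -> skip
r=68=1000100 popcount=2 -> skip
r=69=1000101 popcount=3 -> skip
r=70=1000110 popcount=3 -> skip
r=71=1000111 popcount=4 -> skip
r=72=1001000 popcount=2 -> skip
r=73=1001001 popcount=3 -> skip
r=74=1001010 popcount=3 -> skip
r=75=1001011 popcount=4 -> skip
r=76=1001100 popcount=3 -> skip
Kept rows: 63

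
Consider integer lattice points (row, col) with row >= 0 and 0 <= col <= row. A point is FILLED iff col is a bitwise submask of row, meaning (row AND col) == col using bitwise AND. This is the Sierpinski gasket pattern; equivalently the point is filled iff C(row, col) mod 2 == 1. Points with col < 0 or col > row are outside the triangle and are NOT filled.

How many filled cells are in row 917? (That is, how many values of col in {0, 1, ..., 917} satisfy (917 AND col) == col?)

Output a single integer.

917 in binary = 1110010101
popcount(917) = number of 1-bits in 1110010101 = 6
A col c satisfies (917 AND c) == c iff every set bit of c is also set in 917; each of the 6 set bits of 917 can independently be on or off in c.
count = 2^6 = 64

Answer: 64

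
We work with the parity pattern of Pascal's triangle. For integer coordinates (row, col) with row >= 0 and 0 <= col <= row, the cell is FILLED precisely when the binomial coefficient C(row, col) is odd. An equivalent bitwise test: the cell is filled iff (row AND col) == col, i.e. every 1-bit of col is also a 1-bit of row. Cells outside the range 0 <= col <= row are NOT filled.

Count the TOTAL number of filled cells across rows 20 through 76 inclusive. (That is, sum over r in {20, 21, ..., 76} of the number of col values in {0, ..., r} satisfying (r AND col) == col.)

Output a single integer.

Answer: 728

Derivation:
r20=10100 pc2: +4 =4
r21=10101 pc3: +8 =12
r22=10110 pc3: +8 =20
r23=10111 pc4: +16 =36
r24=11000 pc2: +4 =40
r25=11001 pc3: +8 =48
r26=11010 pc3: +8 =56
r27=11011 pc4: +16 =72
r28=11100 pc3: +8 =80
r29=11101 pc4: +16 =96
r30=11110 pc4: +16 =112
r31=11111 pc5: +32 =144
r32=100000 pc1: +2 =146
r33=100001 pc2: +4 =150
r34=100010 pc2: +4 =154
r35=100011 pc3: +8 =162
r36=100100 pc2: +4 =166
r37=100101 pc3: +8 =174
r38=100110 pc3: +8 =182
r39=100111 pc4: +16 =198
r40=101000 pc2: +4 =202
r41=101001 pc3: +8 =210
r42=101010 pc3: +8 =218
r43=101011 pc4: +16 =234
r44=101100 pc3: +8 =242
r45=101101 pc4: +16 =258
r46=101110 pc4: +16 =274
r47=101111 pc5: +32 =306
r48=110000 pc2: +4 =310
r49=110001 pc3: +8 =318
r50=110010 pc3: +8 =326
r51=110011 pc4: +16 =342
r52=110100 pc3: +8 =350
r53=110101 pc4: +16 =366
r54=110110 pc4: +16 =382
r55=110111 pc5: +32 =414
r56=111000 pc3: +8 =422
r57=111001 pc4: +16 =438
r58=111010 pc4: +16 =454
r59=111011 pc5: +32 =486
r60=111100 pc4: +16 =502
r61=111101 pc5: +32 =534
r62=111110 pc5: +32 =566
r63=111111 pc6: +64 =630
r64=1000000 pc1: +2 =632
r65=1000001 pc2: +4 =636
r66=1000010 pc2: +4 =640
r67=1000011 pc3: +8 =648
r68=1000100 pc2: +4 =652
r69=1000101 pc3: +8 =660
r70=1000110 pc3: +8 =668
r71=1000111 pc4: +16 =684
r72=1001000 pc2: +4 =688
r73=1001001 pc3: +8 =696
r74=1001010 pc3: +8 =704
r75=1001011 pc4: +16 =720
r76=1001100 pc3: +8 =728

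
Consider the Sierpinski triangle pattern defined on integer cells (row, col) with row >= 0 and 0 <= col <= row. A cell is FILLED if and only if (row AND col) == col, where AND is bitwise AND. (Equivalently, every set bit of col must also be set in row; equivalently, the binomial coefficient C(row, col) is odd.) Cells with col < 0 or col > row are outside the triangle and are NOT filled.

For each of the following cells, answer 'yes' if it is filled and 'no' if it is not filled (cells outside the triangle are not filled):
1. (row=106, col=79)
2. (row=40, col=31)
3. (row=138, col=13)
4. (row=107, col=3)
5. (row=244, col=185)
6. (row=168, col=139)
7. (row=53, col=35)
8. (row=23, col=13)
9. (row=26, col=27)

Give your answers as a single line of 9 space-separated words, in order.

Answer: no no no yes no no no no no

Derivation:
(106,79): row=0b1101010, col=0b1001111, row AND col = 0b1001010 = 74; 74 != 79 -> empty
(40,31): row=0b101000, col=0b11111, row AND col = 0b1000 = 8; 8 != 31 -> empty
(138,13): row=0b10001010, col=0b1101, row AND col = 0b1000 = 8; 8 != 13 -> empty
(107,3): row=0b1101011, col=0b11, row AND col = 0b11 = 3; 3 == 3 -> filled
(244,185): row=0b11110100, col=0b10111001, row AND col = 0b10110000 = 176; 176 != 185 -> empty
(168,139): row=0b10101000, col=0b10001011, row AND col = 0b10001000 = 136; 136 != 139 -> empty
(53,35): row=0b110101, col=0b100011, row AND col = 0b100001 = 33; 33 != 35 -> empty
(23,13): row=0b10111, col=0b1101, row AND col = 0b101 = 5; 5 != 13 -> empty
(26,27): col outside [0, 26] -> not filled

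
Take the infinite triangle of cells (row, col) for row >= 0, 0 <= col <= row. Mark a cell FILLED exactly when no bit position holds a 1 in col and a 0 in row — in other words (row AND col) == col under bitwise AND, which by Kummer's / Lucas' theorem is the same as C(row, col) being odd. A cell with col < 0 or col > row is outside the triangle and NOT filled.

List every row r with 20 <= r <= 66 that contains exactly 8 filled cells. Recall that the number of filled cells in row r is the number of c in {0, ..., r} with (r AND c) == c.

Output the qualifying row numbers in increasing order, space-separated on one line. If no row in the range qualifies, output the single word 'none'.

Row r has 2^popcount(r) filled cells, so we need popcount(r) = log2(8) = 3.
Scan r = 20..66 and keep those with exactly 3 one-bits:
r=20=10100 popcount=2 -> skip
r=21=10101 popcount=3 -> KEEP
r=22=10110 popcount=3 -> KEEP
r=23=10111 popcount=4 -> skip
r=24=11000 popcount=2 -> skip
r=25=11001 popcount=3 -> KEEP
r=26=11010 popcount=3 -> KEEP
r=27=11011 popcount=4 -> skip
r=28=11100 popcount=3 -> KEEP
r=29=11101 popcount=4 -> skip
r=30=11110 popcount=4 -> skip
r=31=11111 popcount=5 -> skip
r=32=100000 popcount=1 -> skip
r=33=100001 popcount=2 -> skip
r=34=100010 popcount=2 -> skip
r=35=100011 popcount=3 -> KEEP
r=36=100100 popcount=2 -> skip
r=37=100101 popcount=3 -> KEEP
r=38=100110 popcount=3 -> KEEP
r=39=100111 popcount=4 -> skip
r=40=101000 popcount=2 -> skip
r=41=101001 popcount=3 -> KEEP
r=42=101010 popcount=3 -> KEEP
r=43=101011 popcount=4 -> skip
r=44=101100 popcount=3 -> KEEP
r=45=101101 popcount=4 -> skip
r=46=101110 popcount=4 -> skip
r=47=101111 popcount=5 -> skip
r=48=110000 popcount=2 -> skip
r=49=110001 popcount=3 -> KEEP
r=50=110010 popcount=3 -> KEEP
r=51=110011 popcount=4 -> skip
r=52=110100 popcount=3 -> KEEP
r=53=110101 popcount=4 -> skip
r=54=110110 popcount=4 -> skip
r=55=110111 popcount=5 -> skip
r=56=111000 popcount=3 -> KEEP
r=57=111001 popcount=4 -> skip
r=58=111010 popcount=4 -> skip
r=59=111011 popcount=5 -> skip
r=60=111100 popcount=4 -> skip
r=61=111101 popcount=5 -> skip
r=62=111110 popcount=5 -> skip
r=63=111111 popcount=6 -> skip
r=64=1000000 popcount=1 -> skip
r=65=1000001 popcount=2 -> skip
r=66=1000010 popcount=2 -> skip
Kept rows: 21 22 25 26 28 35 37 38 41 42 44 49 50 52 56

Answer: 21 22 25 26 28 35 37 38 41 42 44 49 50 52 56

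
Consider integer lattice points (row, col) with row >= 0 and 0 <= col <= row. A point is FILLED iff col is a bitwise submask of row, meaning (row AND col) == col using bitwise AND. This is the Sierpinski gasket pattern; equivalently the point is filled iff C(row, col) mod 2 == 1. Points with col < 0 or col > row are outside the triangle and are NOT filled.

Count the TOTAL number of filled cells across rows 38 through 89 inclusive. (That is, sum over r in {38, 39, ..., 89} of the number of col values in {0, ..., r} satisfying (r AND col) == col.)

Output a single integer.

Answer: 750

Derivation:
r38=100110 pc3: +8 =8
r39=100111 pc4: +16 =24
r40=101000 pc2: +4 =28
r41=101001 pc3: +8 =36
r42=101010 pc3: +8 =44
r43=101011 pc4: +16 =60
r44=101100 pc3: +8 =68
r45=101101 pc4: +16 =84
r46=101110 pc4: +16 =100
r47=101111 pc5: +32 =132
r48=110000 pc2: +4 =136
r49=110001 pc3: +8 =144
r50=110010 pc3: +8 =152
r51=110011 pc4: +16 =168
r52=110100 pc3: +8 =176
r53=110101 pc4: +16 =192
r54=110110 pc4: +16 =208
r55=110111 pc5: +32 =240
r56=111000 pc3: +8 =248
r57=111001 pc4: +16 =264
r58=111010 pc4: +16 =280
r59=111011 pc5: +32 =312
r60=111100 pc4: +16 =328
r61=111101 pc5: +32 =360
r62=111110 pc5: +32 =392
r63=111111 pc6: +64 =456
r64=1000000 pc1: +2 =458
r65=1000001 pc2: +4 =462
r66=1000010 pc2: +4 =466
r67=1000011 pc3: +8 =474
r68=1000100 pc2: +4 =478
r69=1000101 pc3: +8 =486
r70=1000110 pc3: +8 =494
r71=1000111 pc4: +16 =510
r72=1001000 pc2: +4 =514
r73=1001001 pc3: +8 =522
r74=1001010 pc3: +8 =530
r75=1001011 pc4: +16 =546
r76=1001100 pc3: +8 =554
r77=1001101 pc4: +16 =570
r78=1001110 pc4: +16 =586
r79=1001111 pc5: +32 =618
r80=1010000 pc2: +4 =622
r81=1010001 pc3: +8 =630
r82=1010010 pc3: +8 =638
r83=1010011 pc4: +16 =654
r84=1010100 pc3: +8 =662
r85=1010101 pc4: +16 =678
r86=1010110 pc4: +16 =694
r87=1010111 pc5: +32 =726
r88=1011000 pc3: +8 =734
r89=1011001 pc4: +16 =750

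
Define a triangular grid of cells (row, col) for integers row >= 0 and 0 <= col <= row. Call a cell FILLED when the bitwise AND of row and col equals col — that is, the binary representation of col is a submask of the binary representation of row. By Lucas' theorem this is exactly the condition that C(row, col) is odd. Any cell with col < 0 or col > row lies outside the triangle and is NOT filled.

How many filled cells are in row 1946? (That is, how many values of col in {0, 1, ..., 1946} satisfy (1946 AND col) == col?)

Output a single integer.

1946 in binary = 11110011010
popcount(1946) = number of 1-bits in 11110011010 = 7
A col c satisfies (1946 AND c) == c iff every set bit of c is also set in 1946; each of the 7 set bits of 1946 can independently be on or off in c.
count = 2^7 = 128

Answer: 128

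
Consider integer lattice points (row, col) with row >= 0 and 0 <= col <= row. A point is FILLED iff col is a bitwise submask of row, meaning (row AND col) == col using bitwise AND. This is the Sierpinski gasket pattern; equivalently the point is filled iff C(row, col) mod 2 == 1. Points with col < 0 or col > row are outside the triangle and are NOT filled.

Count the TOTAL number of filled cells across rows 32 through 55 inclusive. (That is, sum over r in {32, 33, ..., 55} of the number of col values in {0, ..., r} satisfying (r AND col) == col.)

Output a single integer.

r32=100000 pc1: +2 =2
r33=100001 pc2: +4 =6
r34=100010 pc2: +4 =10
r35=100011 pc3: +8 =18
r36=100100 pc2: +4 =22
r37=100101 pc3: +8 =30
r38=100110 pc3: +8 =38
r39=100111 pc4: +16 =54
r40=101000 pc2: +4 =58
r41=101001 pc3: +8 =66
r42=101010 pc3: +8 =74
r43=101011 pc4: +16 =90
r44=101100 pc3: +8 =98
r45=101101 pc4: +16 =114
r46=101110 pc4: +16 =130
r47=101111 pc5: +32 =162
r48=110000 pc2: +4 =166
r49=110001 pc3: +8 =174
r50=110010 pc3: +8 =182
r51=110011 pc4: +16 =198
r52=110100 pc3: +8 =206
r53=110101 pc4: +16 =222
r54=110110 pc4: +16 =238
r55=110111 pc5: +32 =270

Answer: 270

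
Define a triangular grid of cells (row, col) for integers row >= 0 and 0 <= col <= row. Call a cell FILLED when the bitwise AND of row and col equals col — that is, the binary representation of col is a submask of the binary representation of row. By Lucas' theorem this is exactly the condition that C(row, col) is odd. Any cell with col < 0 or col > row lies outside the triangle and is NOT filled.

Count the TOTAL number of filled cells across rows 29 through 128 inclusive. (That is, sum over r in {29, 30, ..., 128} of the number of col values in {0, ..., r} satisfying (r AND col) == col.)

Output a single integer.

Answer: 2010

Derivation:
r29=11101 pc4: +16 =16
r30=11110 pc4: +16 =32
r31=11111 pc5: +32 =64
r32=100000 pc1: +2 =66
r33=100001 pc2: +4 =70
r34=100010 pc2: +4 =74
r35=100011 pc3: +8 =82
r36=100100 pc2: +4 =86
r37=100101 pc3: +8 =94
r38=100110 pc3: +8 =102
r39=100111 pc4: +16 =118
r40=101000 pc2: +4 =122
r41=101001 pc3: +8 =130
r42=101010 pc3: +8 =138
r43=101011 pc4: +16 =154
r44=101100 pc3: +8 =162
r45=101101 pc4: +16 =178
r46=101110 pc4: +16 =194
r47=101111 pc5: +32 =226
r48=110000 pc2: +4 =230
r49=110001 pc3: +8 =238
r50=110010 pc3: +8 =246
r51=110011 pc4: +16 =262
r52=110100 pc3: +8 =270
r53=110101 pc4: +16 =286
r54=110110 pc4: +16 =302
r55=110111 pc5: +32 =334
r56=111000 pc3: +8 =342
r57=111001 pc4: +16 =358
r58=111010 pc4: +16 =374
r59=111011 pc5: +32 =406
r60=111100 pc4: +16 =422
r61=111101 pc5: +32 =454
r62=111110 pc5: +32 =486
r63=111111 pc6: +64 =550
r64=1000000 pc1: +2 =552
r65=1000001 pc2: +4 =556
r66=1000010 pc2: +4 =560
r67=1000011 pc3: +8 =568
r68=1000100 pc2: +4 =572
r69=1000101 pc3: +8 =580
r70=1000110 pc3: +8 =588
r71=1000111 pc4: +16 =604
r72=1001000 pc2: +4 =608
r73=1001001 pc3: +8 =616
r74=1001010 pc3: +8 =624
r75=1001011 pc4: +16 =640
r76=1001100 pc3: +8 =648
r77=1001101 pc4: +16 =664
r78=1001110 pc4: +16 =680
r79=1001111 pc5: +32 =712
r80=1010000 pc2: +4 =716
r81=1010001 pc3: +8 =724
r82=1010010 pc3: +8 =732
r83=1010011 pc4: +16 =748
r84=1010100 pc3: +8 =756
r85=1010101 pc4: +16 =772
r86=1010110 pc4: +16 =788
r87=1010111 pc5: +32 =820
r88=1011000 pc3: +8 =828
r89=1011001 pc4: +16 =844
r90=1011010 pc4: +16 =860
r91=1011011 pc5: +32 =892
r92=1011100 pc4: +16 =908
r93=1011101 pc5: +32 =940
r94=1011110 pc5: +32 =972
r95=1011111 pc6: +64 =1036
r96=1100000 pc2: +4 =1040
r97=1100001 pc3: +8 =1048
r98=1100010 pc3: +8 =1056
r99=1100011 pc4: +16 =1072
r100=1100100 pc3: +8 =1080
r101=1100101 pc4: +16 =1096
r102=1100110 pc4: +16 =1112
r103=1100111 pc5: +32 =1144
r104=1101000 pc3: +8 =1152
r105=1101001 pc4: +16 =1168
r106=1101010 pc4: +16 =1184
r107=1101011 pc5: +32 =1216
r108=1101100 pc4: +16 =1232
r109=1101101 pc5: +32 =1264
r110=1101110 pc5: +32 =1296
r111=1101111 pc6: +64 =1360
r112=1110000 pc3: +8 =1368
r113=1110001 pc4: +16 =1384
r114=1110010 pc4: +16 =1400
r115=1110011 pc5: +32 =1432
r116=1110100 pc4: +16 =1448
r117=1110101 pc5: +32 =1480
r118=1110110 pc5: +32 =1512
r119=1110111 pc6: +64 =1576
r120=1111000 pc4: +16 =1592
r121=1111001 pc5: +32 =1624
r122=1111010 pc5: +32 =1656
r123=1111011 pc6: +64 =1720
r124=1111100 pc5: +32 =1752
r125=1111101 pc6: +64 =1816
r126=1111110 pc6: +64 =1880
r127=1111111 pc7: +128 =2008
r128=10000000 pc1: +2 =2010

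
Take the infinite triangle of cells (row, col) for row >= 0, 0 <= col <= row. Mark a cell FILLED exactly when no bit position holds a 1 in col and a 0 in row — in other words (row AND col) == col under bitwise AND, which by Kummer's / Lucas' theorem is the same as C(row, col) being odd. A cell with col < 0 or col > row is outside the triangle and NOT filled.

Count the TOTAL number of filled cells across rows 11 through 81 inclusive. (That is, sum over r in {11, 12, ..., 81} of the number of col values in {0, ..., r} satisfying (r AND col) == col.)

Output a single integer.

r11=1011 pc3: +8 =8
r12=1100 pc2: +4 =12
r13=1101 pc3: +8 =20
r14=1110 pc3: +8 =28
r15=1111 pc4: +16 =44
r16=10000 pc1: +2 =46
r17=10001 pc2: +4 =50
r18=10010 pc2: +4 =54
r19=10011 pc3: +8 =62
r20=10100 pc2: +4 =66
r21=10101 pc3: +8 =74
r22=10110 pc3: +8 =82
r23=10111 pc4: +16 =98
r24=11000 pc2: +4 =102
r25=11001 pc3: +8 =110
r26=11010 pc3: +8 =118
r27=11011 pc4: +16 =134
r28=11100 pc3: +8 =142
r29=11101 pc4: +16 =158
r30=11110 pc4: +16 =174
r31=11111 pc5: +32 =206
r32=100000 pc1: +2 =208
r33=100001 pc2: +4 =212
r34=100010 pc2: +4 =216
r35=100011 pc3: +8 =224
r36=100100 pc2: +4 =228
r37=100101 pc3: +8 =236
r38=100110 pc3: +8 =244
r39=100111 pc4: +16 =260
r40=101000 pc2: +4 =264
r41=101001 pc3: +8 =272
r42=101010 pc3: +8 =280
r43=101011 pc4: +16 =296
r44=101100 pc3: +8 =304
r45=101101 pc4: +16 =320
r46=101110 pc4: +16 =336
r47=101111 pc5: +32 =368
r48=110000 pc2: +4 =372
r49=110001 pc3: +8 =380
r50=110010 pc3: +8 =388
r51=110011 pc4: +16 =404
r52=110100 pc3: +8 =412
r53=110101 pc4: +16 =428
r54=110110 pc4: +16 =444
r55=110111 pc5: +32 =476
r56=111000 pc3: +8 =484
r57=111001 pc4: +16 =500
r58=111010 pc4: +16 =516
r59=111011 pc5: +32 =548
r60=111100 pc4: +16 =564
r61=111101 pc5: +32 =596
r62=111110 pc5: +32 =628
r63=111111 pc6: +64 =692
r64=1000000 pc1: +2 =694
r65=1000001 pc2: +4 =698
r66=1000010 pc2: +4 =702
r67=1000011 pc3: +8 =710
r68=1000100 pc2: +4 =714
r69=1000101 pc3: +8 =722
r70=1000110 pc3: +8 =730
r71=1000111 pc4: +16 =746
r72=1001000 pc2: +4 =750
r73=1001001 pc3: +8 =758
r74=1001010 pc3: +8 =766
r75=1001011 pc4: +16 =782
r76=1001100 pc3: +8 =790
r77=1001101 pc4: +16 =806
r78=1001110 pc4: +16 =822
r79=1001111 pc5: +32 =854
r80=1010000 pc2: +4 =858
r81=1010001 pc3: +8 =866

Answer: 866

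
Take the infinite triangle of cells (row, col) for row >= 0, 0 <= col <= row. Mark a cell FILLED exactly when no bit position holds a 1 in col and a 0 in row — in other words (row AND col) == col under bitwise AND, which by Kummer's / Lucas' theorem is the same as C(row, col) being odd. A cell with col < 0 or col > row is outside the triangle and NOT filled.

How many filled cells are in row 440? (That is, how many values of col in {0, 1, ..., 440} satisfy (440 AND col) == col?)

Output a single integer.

Answer: 32

Derivation:
440 in binary = 110111000
popcount(440) = number of 1-bits in 110111000 = 5
A col c satisfies (440 AND c) == c iff every set bit of c is also set in 440; each of the 5 set bits of 440 can independently be on or off in c.
count = 2^5 = 32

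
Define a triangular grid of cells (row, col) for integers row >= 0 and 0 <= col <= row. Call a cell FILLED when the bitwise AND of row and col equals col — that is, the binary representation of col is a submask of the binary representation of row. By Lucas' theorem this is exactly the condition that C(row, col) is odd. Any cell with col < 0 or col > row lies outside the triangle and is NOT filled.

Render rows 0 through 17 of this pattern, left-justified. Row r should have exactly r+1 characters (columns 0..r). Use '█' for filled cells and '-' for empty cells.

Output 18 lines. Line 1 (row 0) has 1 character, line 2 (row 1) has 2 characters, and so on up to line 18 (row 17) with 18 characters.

r0=0: █
r1=1: ██
r2=10: █-█
r3=11: ████
r4=100: █---█
r5=101: ██--██
r6=110: █-█-█-█
r7=111: ████████
r8=1000: █-------█
r9=1001: ██------██
r10=1010: █-█-----█-█
r11=1011: ████----████
r12=1100: █---█---█---█
r13=1101: ██--██--██--██
r14=1110: █-█-█-█-█-█-█-█
r15=1111: ████████████████
r16=10000: █---------------█
r17=10001: ██--------------██

Answer: █
██
█-█
████
█---█
██--██
█-█-█-█
████████
█-------█
██------██
█-█-----█-█
████----████
█---█---█---█
██--██--██--██
█-█-█-█-█-█-█-█
████████████████
█---------------█
██--------------██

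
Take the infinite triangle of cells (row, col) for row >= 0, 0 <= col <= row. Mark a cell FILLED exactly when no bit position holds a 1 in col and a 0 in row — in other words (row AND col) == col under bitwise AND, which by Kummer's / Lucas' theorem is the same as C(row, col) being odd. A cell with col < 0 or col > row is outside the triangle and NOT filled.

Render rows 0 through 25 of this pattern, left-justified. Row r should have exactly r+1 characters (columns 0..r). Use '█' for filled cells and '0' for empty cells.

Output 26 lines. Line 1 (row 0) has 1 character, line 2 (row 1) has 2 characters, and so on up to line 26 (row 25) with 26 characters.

Answer: █
██
█0█
████
█000█
██00██
█0█0█0█
████████
█0000000█
██000000██
█0█00000█0█
████0000████
█000█000█000█
██00██00██00██
█0█0█0█0█0█0█0█
████████████████
█000000000000000█
██00000000000000██
█0█0000000000000█0█
████000000000000████
█000█00000000000█000█
██00██0000000000██00██
█0█0█0█000000000█0█0█0█
████████00000000████████
█0000000█0000000█0000000█
██000000██000000██000000██

Derivation:
r0=0: █
r1=1: ██
r2=10: █0█
r3=11: ████
r4=100: █000█
r5=101: ██00██
r6=110: █0█0█0█
r7=111: ████████
r8=1000: █0000000█
r9=1001: ██000000██
r10=1010: █0█00000█0█
r11=1011: ████0000████
r12=1100: █000█000█000█
r13=1101: ██00██00██00██
r14=1110: █0█0█0█0█0█0█0█
r15=1111: ████████████████
r16=10000: █000000000000000█
r17=10001: ██00000000000000██
r18=10010: █0█0000000000000█0█
r19=10011: ████000000000000████
r20=10100: █000█00000000000█000█
r21=10101: ██00██0000000000██00██
r22=10110: █0█0█0█000000000█0█0█0█
r23=10111: ████████00000000████████
r24=11000: █0000000█0000000█0000000█
r25=11001: ██000000██000000██000000██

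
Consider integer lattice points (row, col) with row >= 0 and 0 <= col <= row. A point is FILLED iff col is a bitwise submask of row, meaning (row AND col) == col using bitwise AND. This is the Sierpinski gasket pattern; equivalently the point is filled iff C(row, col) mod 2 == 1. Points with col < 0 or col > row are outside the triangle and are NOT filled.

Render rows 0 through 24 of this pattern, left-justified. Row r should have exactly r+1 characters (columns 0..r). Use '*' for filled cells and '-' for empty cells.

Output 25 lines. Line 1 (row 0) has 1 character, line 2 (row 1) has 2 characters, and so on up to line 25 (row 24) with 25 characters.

r0=0: *
r1=1: **
r2=10: *-*
r3=11: ****
r4=100: *---*
r5=101: **--**
r6=110: *-*-*-*
r7=111: ********
r8=1000: *-------*
r9=1001: **------**
r10=1010: *-*-----*-*
r11=1011: ****----****
r12=1100: *---*---*---*
r13=1101: **--**--**--**
r14=1110: *-*-*-*-*-*-*-*
r15=1111: ****************
r16=10000: *---------------*
r17=10001: **--------------**
r18=10010: *-*-------------*-*
r19=10011: ****------------****
r20=10100: *---*-----------*---*
r21=10101: **--**----------**--**
r22=10110: *-*-*-*---------*-*-*-*
r23=10111: ********--------********
r24=11000: *-------*-------*-------*

Answer: *
**
*-*
****
*---*
**--**
*-*-*-*
********
*-------*
**------**
*-*-----*-*
****----****
*---*---*---*
**--**--**--**
*-*-*-*-*-*-*-*
****************
*---------------*
**--------------**
*-*-------------*-*
****------------****
*---*-----------*---*
**--**----------**--**
*-*-*-*---------*-*-*-*
********--------********
*-------*-------*-------*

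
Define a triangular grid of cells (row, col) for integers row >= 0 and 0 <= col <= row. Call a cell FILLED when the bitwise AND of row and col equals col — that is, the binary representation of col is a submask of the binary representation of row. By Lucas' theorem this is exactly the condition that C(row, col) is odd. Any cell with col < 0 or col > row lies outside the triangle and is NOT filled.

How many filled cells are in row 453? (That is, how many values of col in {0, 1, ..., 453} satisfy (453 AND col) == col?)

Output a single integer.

453 in binary = 111000101
popcount(453) = number of 1-bits in 111000101 = 5
A col c satisfies (453 AND c) == c iff every set bit of c is also set in 453; each of the 5 set bits of 453 can independently be on or off in c.
count = 2^5 = 32

Answer: 32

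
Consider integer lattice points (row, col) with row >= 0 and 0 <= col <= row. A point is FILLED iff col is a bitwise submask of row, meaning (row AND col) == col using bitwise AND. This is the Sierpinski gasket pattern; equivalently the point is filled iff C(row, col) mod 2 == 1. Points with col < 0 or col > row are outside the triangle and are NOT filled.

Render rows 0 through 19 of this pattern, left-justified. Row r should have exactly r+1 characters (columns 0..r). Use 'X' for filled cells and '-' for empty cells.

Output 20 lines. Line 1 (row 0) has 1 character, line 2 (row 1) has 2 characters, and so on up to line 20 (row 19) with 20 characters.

Answer: X
XX
X-X
XXXX
X---X
XX--XX
X-X-X-X
XXXXXXXX
X-------X
XX------XX
X-X-----X-X
XXXX----XXXX
X---X---X---X
XX--XX--XX--XX
X-X-X-X-X-X-X-X
XXXXXXXXXXXXXXXX
X---------------X
XX--------------XX
X-X-------------X-X
XXXX------------XXXX

Derivation:
r0=0: X
r1=1: XX
r2=10: X-X
r3=11: XXXX
r4=100: X---X
r5=101: XX--XX
r6=110: X-X-X-X
r7=111: XXXXXXXX
r8=1000: X-------X
r9=1001: XX------XX
r10=1010: X-X-----X-X
r11=1011: XXXX----XXXX
r12=1100: X---X---X---X
r13=1101: XX--XX--XX--XX
r14=1110: X-X-X-X-X-X-X-X
r15=1111: XXXXXXXXXXXXXXXX
r16=10000: X---------------X
r17=10001: XX--------------XX
r18=10010: X-X-------------X-X
r19=10011: XXXX------------XXXX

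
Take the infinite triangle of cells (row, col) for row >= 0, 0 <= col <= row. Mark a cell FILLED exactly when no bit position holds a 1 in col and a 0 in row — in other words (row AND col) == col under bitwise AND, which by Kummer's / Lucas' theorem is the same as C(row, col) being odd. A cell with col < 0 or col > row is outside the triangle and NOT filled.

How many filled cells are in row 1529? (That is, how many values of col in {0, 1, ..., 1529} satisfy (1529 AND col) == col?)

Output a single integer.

1529 in binary = 10111111001
popcount(1529) = number of 1-bits in 10111111001 = 8
A col c satisfies (1529 AND c) == c iff every set bit of c is also set in 1529; each of the 8 set bits of 1529 can independently be on or off in c.
count = 2^8 = 256

Answer: 256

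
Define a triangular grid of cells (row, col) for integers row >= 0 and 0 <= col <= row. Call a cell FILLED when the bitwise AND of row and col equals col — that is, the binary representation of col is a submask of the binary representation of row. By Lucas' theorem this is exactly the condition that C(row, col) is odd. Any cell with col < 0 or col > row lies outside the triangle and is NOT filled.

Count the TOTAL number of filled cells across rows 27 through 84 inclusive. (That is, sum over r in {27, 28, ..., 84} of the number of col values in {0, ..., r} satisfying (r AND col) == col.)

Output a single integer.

Answer: 780

Derivation:
r27=11011 pc4: +16 =16
r28=11100 pc3: +8 =24
r29=11101 pc4: +16 =40
r30=11110 pc4: +16 =56
r31=11111 pc5: +32 =88
r32=100000 pc1: +2 =90
r33=100001 pc2: +4 =94
r34=100010 pc2: +4 =98
r35=100011 pc3: +8 =106
r36=100100 pc2: +4 =110
r37=100101 pc3: +8 =118
r38=100110 pc3: +8 =126
r39=100111 pc4: +16 =142
r40=101000 pc2: +4 =146
r41=101001 pc3: +8 =154
r42=101010 pc3: +8 =162
r43=101011 pc4: +16 =178
r44=101100 pc3: +8 =186
r45=101101 pc4: +16 =202
r46=101110 pc4: +16 =218
r47=101111 pc5: +32 =250
r48=110000 pc2: +4 =254
r49=110001 pc3: +8 =262
r50=110010 pc3: +8 =270
r51=110011 pc4: +16 =286
r52=110100 pc3: +8 =294
r53=110101 pc4: +16 =310
r54=110110 pc4: +16 =326
r55=110111 pc5: +32 =358
r56=111000 pc3: +8 =366
r57=111001 pc4: +16 =382
r58=111010 pc4: +16 =398
r59=111011 pc5: +32 =430
r60=111100 pc4: +16 =446
r61=111101 pc5: +32 =478
r62=111110 pc5: +32 =510
r63=111111 pc6: +64 =574
r64=1000000 pc1: +2 =576
r65=1000001 pc2: +4 =580
r66=1000010 pc2: +4 =584
r67=1000011 pc3: +8 =592
r68=1000100 pc2: +4 =596
r69=1000101 pc3: +8 =604
r70=1000110 pc3: +8 =612
r71=1000111 pc4: +16 =628
r72=1001000 pc2: +4 =632
r73=1001001 pc3: +8 =640
r74=1001010 pc3: +8 =648
r75=1001011 pc4: +16 =664
r76=1001100 pc3: +8 =672
r77=1001101 pc4: +16 =688
r78=1001110 pc4: +16 =704
r79=1001111 pc5: +32 =736
r80=1010000 pc2: +4 =740
r81=1010001 pc3: +8 =748
r82=1010010 pc3: +8 =756
r83=1010011 pc4: +16 =772
r84=1010100 pc3: +8 =780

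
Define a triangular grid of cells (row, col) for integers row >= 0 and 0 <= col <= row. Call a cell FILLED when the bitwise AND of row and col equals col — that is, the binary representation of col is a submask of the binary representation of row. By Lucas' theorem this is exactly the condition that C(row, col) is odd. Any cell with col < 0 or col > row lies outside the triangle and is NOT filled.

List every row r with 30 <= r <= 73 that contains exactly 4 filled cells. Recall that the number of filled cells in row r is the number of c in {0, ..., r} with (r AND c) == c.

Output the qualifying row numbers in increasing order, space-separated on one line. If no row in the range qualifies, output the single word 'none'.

Row r has 2^popcount(r) filled cells, so we need popcount(r) = log2(4) = 2.
Scan r = 30..73 and keep those with exactly 2 one-bits:
r=30=11110 popcount=4 -> skip
r=31=11111 popcount=5 -> skip
r=32=100000 popcount=1 -> skip
r=33=100001 popcount=2 -> KEEP
r=34=100010 popcount=2 -> KEEP
r=35=100011 popcount=3 -> skip
r=36=100100 popcount=2 -> KEEP
r=37=100101 popcount=3 -> skip
r=38=100110 popcount=3 -> skip
r=39=100111 popcount=4 -> skip
r=40=101000 popcount=2 -> KEEP
r=41=101001 popcount=3 -> skip
r=42=101010 popcount=3 -> skip
r=43=101011 popcount=4 -> skip
r=44=101100 popcount=3 -> skip
r=45=101101 popcount=4 -> skip
r=46=101110 popcount=4 -> skip
r=47=101111 popcount=5 -> skip
r=48=110000 popcount=2 -> KEEP
r=49=110001 popcount=3 -> skip
r=50=110010 popcount=3 -> skip
r=51=110011 popcount=4 -> skip
r=52=110100 popcount=3 -> skip
r=53=110101 popcount=4 -> skip
r=54=110110 popcount=4 -> skip
r=55=110111 popcount=5 -> skip
r=56=111000 popcount=3 -> skip
r=57=111001 popcount=4 -> skip
r=58=111010 popcount=4 -> skip
r=59=111011 popcount=5 -> skip
r=60=111100 popcount=4 -> skip
r=61=111101 popcount=5 -> skip
r=62=111110 popcount=5 -> skip
r=63=111111 popcount=6 -> skip
r=64=1000000 popcount=1 -> skip
r=65=1000001 popcount=2 -> KEEP
r=66=1000010 popcount=2 -> KEEP
r=67=1000011 popcount=3 -> skip
r=68=1000100 popcount=2 -> KEEP
r=69=1000101 popcount=3 -> skip
r=70=1000110 popcount=3 -> skip
r=71=1000111 popcount=4 -> skip
r=72=1001000 popcount=2 -> KEEP
r=73=1001001 popcount=3 -> skip
Kept rows: 33 34 36 40 48 65 66 68 72

Answer: 33 34 36 40 48 65 66 68 72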